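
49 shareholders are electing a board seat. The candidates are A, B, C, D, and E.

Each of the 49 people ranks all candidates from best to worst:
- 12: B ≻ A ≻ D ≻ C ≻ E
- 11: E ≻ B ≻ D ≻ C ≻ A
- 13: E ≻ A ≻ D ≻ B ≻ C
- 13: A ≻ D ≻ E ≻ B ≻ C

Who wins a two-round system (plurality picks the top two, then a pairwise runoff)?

A

Round 1 first-place votes: A 13, B 12, C 0, D 0, E 24. E and A advance.
Runoff: E is ranked above A on 24 ballots, A above E on 25.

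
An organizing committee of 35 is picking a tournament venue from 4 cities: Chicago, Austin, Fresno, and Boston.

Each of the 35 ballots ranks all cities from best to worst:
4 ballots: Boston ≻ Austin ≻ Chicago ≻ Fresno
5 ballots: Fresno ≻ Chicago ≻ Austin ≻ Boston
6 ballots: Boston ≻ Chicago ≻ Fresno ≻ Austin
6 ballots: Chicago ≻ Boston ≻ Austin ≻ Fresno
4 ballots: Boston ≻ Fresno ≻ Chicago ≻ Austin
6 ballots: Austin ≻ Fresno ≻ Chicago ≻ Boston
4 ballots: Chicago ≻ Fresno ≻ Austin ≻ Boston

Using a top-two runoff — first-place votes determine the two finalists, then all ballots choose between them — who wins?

Chicago

Round 1 first-place votes: Chicago 10, Austin 6, Fresno 5, Boston 14. Boston and Chicago advance.
Runoff: Boston is ranked above Chicago on 14 ballots, Chicago above Boston on 21.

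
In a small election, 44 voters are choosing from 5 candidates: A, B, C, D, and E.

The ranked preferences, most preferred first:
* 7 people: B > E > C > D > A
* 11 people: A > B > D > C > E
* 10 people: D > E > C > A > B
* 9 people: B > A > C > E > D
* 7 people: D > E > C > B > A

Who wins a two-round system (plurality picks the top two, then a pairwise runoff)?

B

Round 1 first-place votes: A 11, B 16, C 0, D 17, E 0. D and B advance.
Runoff: D is ranked above B on 17 ballots, B above D on 27.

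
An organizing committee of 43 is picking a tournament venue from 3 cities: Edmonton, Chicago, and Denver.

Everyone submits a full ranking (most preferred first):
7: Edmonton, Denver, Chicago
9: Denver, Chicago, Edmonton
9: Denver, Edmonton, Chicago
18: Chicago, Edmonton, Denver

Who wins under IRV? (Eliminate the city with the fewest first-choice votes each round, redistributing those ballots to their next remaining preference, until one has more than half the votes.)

Denver

Round 1: Edmonton 7, Chicago 18, Denver 18. Edmonton eliminated.
Round 2: Chicago 18, Denver 25. Denver has a majority (≥22).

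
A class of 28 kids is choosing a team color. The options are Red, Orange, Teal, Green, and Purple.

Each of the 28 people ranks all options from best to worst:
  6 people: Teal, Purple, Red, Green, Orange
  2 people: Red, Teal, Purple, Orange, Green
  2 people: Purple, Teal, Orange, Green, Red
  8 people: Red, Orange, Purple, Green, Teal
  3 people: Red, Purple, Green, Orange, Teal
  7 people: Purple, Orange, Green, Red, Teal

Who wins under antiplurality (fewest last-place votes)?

Last-place votes: Red 2, Orange 6, Teal 18, Green 2, Purple 0.

Purple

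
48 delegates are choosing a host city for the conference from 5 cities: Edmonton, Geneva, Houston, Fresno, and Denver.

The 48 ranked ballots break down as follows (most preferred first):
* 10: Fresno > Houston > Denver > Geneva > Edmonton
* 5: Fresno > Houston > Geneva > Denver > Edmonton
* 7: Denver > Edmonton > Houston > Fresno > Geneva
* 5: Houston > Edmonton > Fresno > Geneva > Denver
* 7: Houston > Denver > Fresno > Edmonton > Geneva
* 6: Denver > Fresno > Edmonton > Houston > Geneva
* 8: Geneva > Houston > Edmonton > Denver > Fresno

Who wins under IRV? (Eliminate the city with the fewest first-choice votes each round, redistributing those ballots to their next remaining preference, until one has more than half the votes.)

Round 1: Edmonton 0, Geneva 8, Houston 12, Fresno 15, Denver 13. Edmonton eliminated.
Round 2: Geneva 8, Houston 12, Fresno 15, Denver 13. Geneva eliminated.
Round 3: Houston 20, Fresno 15, Denver 13. Denver eliminated.
Round 4: Houston 27, Fresno 21. Houston has a majority (≥25).

Houston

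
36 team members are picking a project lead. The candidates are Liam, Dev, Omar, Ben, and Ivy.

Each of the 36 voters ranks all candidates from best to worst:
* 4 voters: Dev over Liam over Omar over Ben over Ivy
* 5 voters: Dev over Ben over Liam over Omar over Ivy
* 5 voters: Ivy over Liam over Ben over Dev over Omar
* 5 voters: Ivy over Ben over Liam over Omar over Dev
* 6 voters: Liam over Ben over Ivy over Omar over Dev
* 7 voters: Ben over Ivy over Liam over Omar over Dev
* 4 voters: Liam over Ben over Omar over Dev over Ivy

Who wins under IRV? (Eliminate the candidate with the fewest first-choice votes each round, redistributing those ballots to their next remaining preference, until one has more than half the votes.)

Liam

Round 1: Liam 10, Dev 9, Omar 0, Ben 7, Ivy 10. Omar eliminated.
Round 2: Liam 10, Dev 9, Ben 7, Ivy 10. Ben eliminated.
Round 3: Liam 10, Dev 9, Ivy 17. Dev eliminated.
Round 4: Liam 19, Ivy 17. Liam has a majority (≥19).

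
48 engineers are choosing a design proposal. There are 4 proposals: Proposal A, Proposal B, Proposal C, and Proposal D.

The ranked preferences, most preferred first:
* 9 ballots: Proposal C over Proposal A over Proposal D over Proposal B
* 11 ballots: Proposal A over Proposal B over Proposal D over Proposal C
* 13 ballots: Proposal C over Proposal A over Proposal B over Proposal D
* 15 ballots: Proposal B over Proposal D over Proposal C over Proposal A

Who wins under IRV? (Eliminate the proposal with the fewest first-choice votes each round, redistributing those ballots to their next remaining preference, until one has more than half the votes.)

Round 1: Proposal A 11, Proposal B 15, Proposal C 22, Proposal D 0. Proposal D eliminated.
Round 2: Proposal A 11, Proposal B 15, Proposal C 22. Proposal A eliminated.
Round 3: Proposal B 26, Proposal C 22. Proposal B has a majority (≥25).

Proposal B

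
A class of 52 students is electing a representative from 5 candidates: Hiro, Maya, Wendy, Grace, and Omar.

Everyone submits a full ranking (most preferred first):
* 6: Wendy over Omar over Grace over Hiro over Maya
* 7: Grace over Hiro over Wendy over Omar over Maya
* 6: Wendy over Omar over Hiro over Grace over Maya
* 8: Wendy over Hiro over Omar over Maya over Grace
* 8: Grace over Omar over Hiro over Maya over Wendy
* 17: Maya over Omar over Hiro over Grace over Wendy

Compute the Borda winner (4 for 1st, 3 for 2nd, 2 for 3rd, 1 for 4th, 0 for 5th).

Omar

Hiro: 6×1 + 7×3 + 6×2 + 8×3 + 8×2 + 17×2 = 113
Maya: 6×0 + 7×0 + 6×0 + 8×1 + 8×1 + 17×4 = 84
Wendy: 6×4 + 7×2 + 6×4 + 8×4 + 8×0 + 17×0 = 94
Grace: 6×2 + 7×4 + 6×1 + 8×0 + 8×4 + 17×1 = 95
Omar: 6×3 + 7×1 + 6×3 + 8×2 + 8×3 + 17×3 = 134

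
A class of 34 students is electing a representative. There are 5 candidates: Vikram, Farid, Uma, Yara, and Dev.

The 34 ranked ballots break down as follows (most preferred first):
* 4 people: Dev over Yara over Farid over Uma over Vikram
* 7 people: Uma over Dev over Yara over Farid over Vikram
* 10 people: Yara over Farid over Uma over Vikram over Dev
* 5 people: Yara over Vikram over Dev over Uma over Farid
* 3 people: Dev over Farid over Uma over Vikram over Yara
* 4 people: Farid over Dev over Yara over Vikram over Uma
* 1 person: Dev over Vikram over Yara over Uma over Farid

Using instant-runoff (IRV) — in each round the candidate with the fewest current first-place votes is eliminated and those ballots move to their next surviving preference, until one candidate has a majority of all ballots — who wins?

Round 1: Vikram 0, Farid 4, Uma 7, Yara 15, Dev 8. Vikram eliminated.
Round 2: Farid 4, Uma 7, Yara 15, Dev 8. Farid eliminated.
Round 3: Uma 7, Yara 15, Dev 12. Uma eliminated.
Round 4: Yara 15, Dev 19. Dev has a majority (≥18).

Dev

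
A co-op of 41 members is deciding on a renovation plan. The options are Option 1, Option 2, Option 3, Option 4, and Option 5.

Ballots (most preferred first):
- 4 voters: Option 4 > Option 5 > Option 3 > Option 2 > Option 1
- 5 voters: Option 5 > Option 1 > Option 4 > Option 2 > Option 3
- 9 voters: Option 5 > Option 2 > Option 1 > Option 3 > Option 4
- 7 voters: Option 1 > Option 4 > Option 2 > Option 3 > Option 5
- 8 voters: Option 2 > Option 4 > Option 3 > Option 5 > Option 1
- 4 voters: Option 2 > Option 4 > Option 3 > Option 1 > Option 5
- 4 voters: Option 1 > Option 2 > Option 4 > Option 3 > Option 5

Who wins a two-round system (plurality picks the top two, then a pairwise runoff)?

Round 1 first-place votes: Option 1 11, Option 2 12, Option 3 0, Option 4 4, Option 5 14. Option 5 and Option 2 advance.
Runoff: Option 5 is ranked above Option 2 on 18 ballots, Option 2 above Option 5 on 23.

Option 2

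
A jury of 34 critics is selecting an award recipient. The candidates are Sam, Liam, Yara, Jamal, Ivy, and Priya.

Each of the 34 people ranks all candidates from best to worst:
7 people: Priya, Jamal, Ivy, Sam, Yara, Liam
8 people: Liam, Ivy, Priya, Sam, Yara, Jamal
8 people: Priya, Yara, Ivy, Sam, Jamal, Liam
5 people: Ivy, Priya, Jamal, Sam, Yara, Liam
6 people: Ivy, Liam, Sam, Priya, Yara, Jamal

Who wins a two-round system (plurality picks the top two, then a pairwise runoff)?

Ivy

Round 1 first-place votes: Sam 0, Liam 8, Yara 0, Jamal 0, Ivy 11, Priya 15. Priya and Ivy advance.
Runoff: Priya is ranked above Ivy on 15 ballots, Ivy above Priya on 19.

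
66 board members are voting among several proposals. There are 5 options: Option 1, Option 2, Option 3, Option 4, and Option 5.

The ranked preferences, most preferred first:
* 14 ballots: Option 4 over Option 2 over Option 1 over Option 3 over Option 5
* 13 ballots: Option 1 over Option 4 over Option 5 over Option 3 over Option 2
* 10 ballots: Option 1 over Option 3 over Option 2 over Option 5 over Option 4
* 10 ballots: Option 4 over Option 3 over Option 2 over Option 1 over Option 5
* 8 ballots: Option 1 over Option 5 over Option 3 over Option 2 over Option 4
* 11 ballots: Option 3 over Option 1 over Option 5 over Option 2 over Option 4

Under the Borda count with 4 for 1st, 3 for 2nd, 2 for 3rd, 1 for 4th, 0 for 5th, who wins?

Option 1: 14×2 + 13×4 + 10×4 + 10×1 + 8×4 + 11×3 = 195
Option 2: 14×3 + 13×0 + 10×2 + 10×2 + 8×1 + 11×1 = 101
Option 3: 14×1 + 13×1 + 10×3 + 10×3 + 8×2 + 11×4 = 147
Option 4: 14×4 + 13×3 + 10×0 + 10×4 + 8×0 + 11×0 = 135
Option 5: 14×0 + 13×2 + 10×1 + 10×0 + 8×3 + 11×2 = 82

Option 1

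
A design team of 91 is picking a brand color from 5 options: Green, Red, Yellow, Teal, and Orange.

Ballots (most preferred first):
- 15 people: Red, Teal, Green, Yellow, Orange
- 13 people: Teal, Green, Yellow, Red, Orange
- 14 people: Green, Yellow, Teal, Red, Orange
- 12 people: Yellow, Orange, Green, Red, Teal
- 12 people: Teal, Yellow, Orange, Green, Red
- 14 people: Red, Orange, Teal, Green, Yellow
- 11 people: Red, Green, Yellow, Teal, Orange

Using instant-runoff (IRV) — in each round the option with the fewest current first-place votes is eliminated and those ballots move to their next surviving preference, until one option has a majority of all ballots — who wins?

Green

Round 1: Green 14, Red 40, Yellow 12, Teal 25, Orange 0. Orange eliminated.
Round 2: Green 14, Red 40, Yellow 12, Teal 25. Yellow eliminated.
Round 3: Green 26, Red 40, Teal 25. Teal eliminated.
Round 4: Green 51, Red 40. Green has a majority (≥46).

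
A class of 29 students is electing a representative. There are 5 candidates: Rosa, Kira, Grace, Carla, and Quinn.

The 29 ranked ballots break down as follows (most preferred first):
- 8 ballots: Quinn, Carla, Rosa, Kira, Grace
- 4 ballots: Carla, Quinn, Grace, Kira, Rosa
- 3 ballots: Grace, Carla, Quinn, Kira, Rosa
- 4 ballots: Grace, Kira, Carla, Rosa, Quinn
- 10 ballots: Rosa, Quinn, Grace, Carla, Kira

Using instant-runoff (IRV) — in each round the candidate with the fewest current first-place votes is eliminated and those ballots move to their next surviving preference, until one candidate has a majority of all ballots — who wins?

Round 1: Rosa 10, Kira 0, Grace 7, Carla 4, Quinn 8. Kira eliminated.
Round 2: Rosa 10, Grace 7, Carla 4, Quinn 8. Carla eliminated.
Round 3: Rosa 10, Grace 7, Quinn 12. Grace eliminated.
Round 4: Rosa 14, Quinn 15. Quinn has a majority (≥15).

Quinn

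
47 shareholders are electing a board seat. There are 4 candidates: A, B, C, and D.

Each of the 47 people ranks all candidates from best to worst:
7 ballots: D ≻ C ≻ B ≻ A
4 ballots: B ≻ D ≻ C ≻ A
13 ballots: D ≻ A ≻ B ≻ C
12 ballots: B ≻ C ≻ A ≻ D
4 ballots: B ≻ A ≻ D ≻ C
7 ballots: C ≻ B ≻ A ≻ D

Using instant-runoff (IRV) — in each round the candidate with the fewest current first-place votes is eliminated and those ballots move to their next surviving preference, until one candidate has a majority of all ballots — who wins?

B

Round 1: A 0, B 20, C 7, D 20. A eliminated.
Round 2: B 20, C 7, D 20. C eliminated.
Round 3: B 27, D 20. B has a majority (≥24).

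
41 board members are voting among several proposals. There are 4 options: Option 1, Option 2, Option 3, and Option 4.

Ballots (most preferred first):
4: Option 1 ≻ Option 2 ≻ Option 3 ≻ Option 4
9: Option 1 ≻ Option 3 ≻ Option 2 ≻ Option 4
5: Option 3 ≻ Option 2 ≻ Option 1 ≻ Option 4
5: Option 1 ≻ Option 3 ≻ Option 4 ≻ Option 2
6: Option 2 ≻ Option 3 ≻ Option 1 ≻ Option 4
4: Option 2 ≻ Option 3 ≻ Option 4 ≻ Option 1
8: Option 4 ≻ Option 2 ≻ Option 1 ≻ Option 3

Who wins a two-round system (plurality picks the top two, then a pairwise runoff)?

Option 2

Round 1 first-place votes: Option 1 18, Option 2 10, Option 3 5, Option 4 8. Option 1 and Option 2 advance.
Runoff: Option 1 is ranked above Option 2 on 18 ballots, Option 2 above Option 1 on 23.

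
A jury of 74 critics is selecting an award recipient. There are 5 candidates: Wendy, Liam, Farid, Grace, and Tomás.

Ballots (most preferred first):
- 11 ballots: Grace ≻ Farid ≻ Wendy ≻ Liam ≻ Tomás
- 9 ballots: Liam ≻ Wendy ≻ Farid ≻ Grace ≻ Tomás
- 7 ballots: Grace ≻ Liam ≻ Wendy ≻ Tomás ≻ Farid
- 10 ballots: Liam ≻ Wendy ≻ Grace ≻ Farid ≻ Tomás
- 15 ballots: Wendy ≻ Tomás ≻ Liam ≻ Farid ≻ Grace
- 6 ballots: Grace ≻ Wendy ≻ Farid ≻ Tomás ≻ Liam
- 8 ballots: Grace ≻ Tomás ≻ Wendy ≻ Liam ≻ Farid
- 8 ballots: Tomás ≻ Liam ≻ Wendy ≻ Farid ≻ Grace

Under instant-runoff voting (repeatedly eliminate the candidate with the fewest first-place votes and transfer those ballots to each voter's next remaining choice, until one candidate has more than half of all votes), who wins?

Round 1: Wendy 15, Liam 19, Farid 0, Grace 32, Tomás 8. Farid eliminated.
Round 2: Wendy 15, Liam 19, Grace 32, Tomás 8. Tomás eliminated.
Round 3: Wendy 15, Liam 27, Grace 32. Wendy eliminated.
Round 4: Liam 42, Grace 32. Liam has a majority (≥38).

Liam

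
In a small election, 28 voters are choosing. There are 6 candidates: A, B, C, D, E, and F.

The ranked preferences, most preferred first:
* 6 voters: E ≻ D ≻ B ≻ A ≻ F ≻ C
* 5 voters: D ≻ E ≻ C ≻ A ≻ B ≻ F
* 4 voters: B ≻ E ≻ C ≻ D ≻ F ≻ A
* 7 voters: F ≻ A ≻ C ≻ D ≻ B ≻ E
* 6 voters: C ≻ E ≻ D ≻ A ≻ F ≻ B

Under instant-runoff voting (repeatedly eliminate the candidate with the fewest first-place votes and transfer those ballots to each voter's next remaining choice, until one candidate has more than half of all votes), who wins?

Round 1: A 0, B 4, C 6, D 5, E 6, F 7. A eliminated.
Round 2: B 4, C 6, D 5, E 6, F 7. B eliminated.
Round 3: C 6, D 5, E 10, F 7. D eliminated.
Round 4: C 6, E 15, F 7. E has a majority (≥15).

E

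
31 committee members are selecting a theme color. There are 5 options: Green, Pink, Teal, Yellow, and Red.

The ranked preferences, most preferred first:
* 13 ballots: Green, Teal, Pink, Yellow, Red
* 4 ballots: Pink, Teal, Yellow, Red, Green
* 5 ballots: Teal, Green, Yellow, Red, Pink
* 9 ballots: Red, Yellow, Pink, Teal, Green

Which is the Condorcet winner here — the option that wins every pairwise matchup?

Teal

Teal vs Green: 18–13
Teal vs Pink: 18–13
Teal vs Yellow: 22–9
Teal vs Red: 22–9
Teal beats every other option.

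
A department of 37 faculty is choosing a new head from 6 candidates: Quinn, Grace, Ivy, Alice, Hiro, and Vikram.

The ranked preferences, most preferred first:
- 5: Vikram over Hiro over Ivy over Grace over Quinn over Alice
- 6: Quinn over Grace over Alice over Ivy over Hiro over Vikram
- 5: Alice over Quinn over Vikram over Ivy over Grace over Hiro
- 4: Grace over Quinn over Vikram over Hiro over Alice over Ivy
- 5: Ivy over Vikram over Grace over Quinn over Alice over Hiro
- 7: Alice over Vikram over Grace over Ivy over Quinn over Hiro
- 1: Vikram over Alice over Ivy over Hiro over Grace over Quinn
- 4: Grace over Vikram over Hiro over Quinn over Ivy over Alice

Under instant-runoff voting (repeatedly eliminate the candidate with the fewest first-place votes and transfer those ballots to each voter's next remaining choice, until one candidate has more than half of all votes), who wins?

Grace

Round 1: Quinn 6, Grace 8, Ivy 5, Alice 12, Hiro 0, Vikram 6. Hiro eliminated.
Round 2: Quinn 6, Grace 8, Ivy 5, Alice 12, Vikram 6. Ivy eliminated.
Round 3: Quinn 6, Grace 8, Alice 12, Vikram 11. Quinn eliminated.
Round 4: Grace 14, Alice 12, Vikram 11. Vikram eliminated.
Round 5: Grace 24, Alice 13. Grace has a majority (≥19).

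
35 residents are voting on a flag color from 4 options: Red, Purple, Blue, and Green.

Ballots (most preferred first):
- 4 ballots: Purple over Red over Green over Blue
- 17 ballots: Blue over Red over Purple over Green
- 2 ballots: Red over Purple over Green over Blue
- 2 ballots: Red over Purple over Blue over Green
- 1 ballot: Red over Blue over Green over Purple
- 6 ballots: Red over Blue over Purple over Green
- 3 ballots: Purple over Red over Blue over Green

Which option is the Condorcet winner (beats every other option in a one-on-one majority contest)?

Red

Red vs Purple: 28–7
Red vs Blue: 18–17
Red vs Green: 35–0
Red beats every other option.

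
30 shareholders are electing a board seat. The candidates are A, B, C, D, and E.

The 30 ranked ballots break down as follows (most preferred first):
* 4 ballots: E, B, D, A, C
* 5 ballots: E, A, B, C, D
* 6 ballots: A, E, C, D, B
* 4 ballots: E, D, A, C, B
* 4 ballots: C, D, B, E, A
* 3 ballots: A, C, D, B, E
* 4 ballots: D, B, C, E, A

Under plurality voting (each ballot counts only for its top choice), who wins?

E

First-place votes: A 9, B 0, C 4, D 4, E 13.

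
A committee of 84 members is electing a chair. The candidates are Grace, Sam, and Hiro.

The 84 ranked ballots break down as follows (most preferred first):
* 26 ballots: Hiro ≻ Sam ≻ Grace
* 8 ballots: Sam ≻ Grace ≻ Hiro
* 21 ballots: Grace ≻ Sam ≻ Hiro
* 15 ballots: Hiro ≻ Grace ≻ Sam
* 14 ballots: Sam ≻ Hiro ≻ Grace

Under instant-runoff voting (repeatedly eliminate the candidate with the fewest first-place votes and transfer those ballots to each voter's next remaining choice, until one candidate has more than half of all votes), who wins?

Sam

Round 1: Grace 21, Sam 22, Hiro 41. Grace eliminated.
Round 2: Sam 43, Hiro 41. Sam has a majority (≥43).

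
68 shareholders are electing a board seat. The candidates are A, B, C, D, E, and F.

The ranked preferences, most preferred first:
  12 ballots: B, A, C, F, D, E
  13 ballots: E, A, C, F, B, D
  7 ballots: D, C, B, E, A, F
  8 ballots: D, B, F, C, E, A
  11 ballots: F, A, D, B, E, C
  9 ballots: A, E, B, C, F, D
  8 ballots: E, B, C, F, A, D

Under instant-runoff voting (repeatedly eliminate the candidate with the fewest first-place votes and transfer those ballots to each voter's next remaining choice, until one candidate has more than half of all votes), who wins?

Round 1: A 9, B 12, C 0, D 15, E 21, F 11. C eliminated.
Round 2: A 9, B 12, D 15, E 21, F 11. A eliminated.
Round 3: B 12, D 15, E 30, F 11. F eliminated.
Round 4: B 12, D 26, E 30. B eliminated.
Round 5: D 38, E 30. D has a majority (≥35).

D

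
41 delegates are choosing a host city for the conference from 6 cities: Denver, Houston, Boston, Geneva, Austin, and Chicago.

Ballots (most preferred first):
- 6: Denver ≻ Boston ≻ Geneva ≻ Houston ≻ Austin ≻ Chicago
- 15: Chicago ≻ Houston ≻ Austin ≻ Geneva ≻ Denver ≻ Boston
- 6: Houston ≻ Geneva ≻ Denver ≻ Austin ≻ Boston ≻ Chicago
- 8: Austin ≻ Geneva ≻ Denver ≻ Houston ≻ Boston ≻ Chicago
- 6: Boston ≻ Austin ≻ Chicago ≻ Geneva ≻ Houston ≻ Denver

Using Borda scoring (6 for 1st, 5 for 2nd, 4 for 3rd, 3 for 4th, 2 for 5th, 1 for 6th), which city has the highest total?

Denver: 6×6 + 15×2 + 6×4 + 8×4 + 6×1 = 128
Houston: 6×3 + 15×5 + 6×6 + 8×3 + 6×2 = 165
Boston: 6×5 + 15×1 + 6×2 + 8×2 + 6×6 = 109
Geneva: 6×4 + 15×3 + 6×5 + 8×5 + 6×3 = 157
Austin: 6×2 + 15×4 + 6×3 + 8×6 + 6×5 = 168
Chicago: 6×1 + 15×6 + 6×1 + 8×1 + 6×4 = 134

Austin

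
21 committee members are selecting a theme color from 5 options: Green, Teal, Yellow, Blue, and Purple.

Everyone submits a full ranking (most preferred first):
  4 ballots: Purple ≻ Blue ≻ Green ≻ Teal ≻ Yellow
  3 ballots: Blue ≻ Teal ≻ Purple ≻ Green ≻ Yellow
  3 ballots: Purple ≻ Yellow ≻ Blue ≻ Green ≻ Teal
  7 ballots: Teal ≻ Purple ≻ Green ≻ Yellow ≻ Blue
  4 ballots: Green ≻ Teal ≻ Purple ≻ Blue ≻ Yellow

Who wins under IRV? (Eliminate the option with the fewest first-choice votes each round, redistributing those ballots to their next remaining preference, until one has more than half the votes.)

Round 1: Green 4, Teal 7, Yellow 0, Blue 3, Purple 7. Yellow eliminated.
Round 2: Green 4, Teal 7, Blue 3, Purple 7. Blue eliminated.
Round 3: Green 4, Teal 10, Purple 7. Green eliminated.
Round 4: Teal 14, Purple 7. Teal has a majority (≥11).

Teal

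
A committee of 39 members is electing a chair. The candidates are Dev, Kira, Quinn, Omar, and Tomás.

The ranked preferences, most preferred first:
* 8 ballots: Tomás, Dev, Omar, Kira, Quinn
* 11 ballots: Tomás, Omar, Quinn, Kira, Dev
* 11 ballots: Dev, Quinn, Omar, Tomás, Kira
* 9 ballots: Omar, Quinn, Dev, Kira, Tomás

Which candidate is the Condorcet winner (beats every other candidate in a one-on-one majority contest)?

Omar

Omar vs Dev: 20–19
Omar vs Kira: 39–0
Omar vs Quinn: 28–11
Omar vs Tomás: 20–19
Omar beats every other candidate.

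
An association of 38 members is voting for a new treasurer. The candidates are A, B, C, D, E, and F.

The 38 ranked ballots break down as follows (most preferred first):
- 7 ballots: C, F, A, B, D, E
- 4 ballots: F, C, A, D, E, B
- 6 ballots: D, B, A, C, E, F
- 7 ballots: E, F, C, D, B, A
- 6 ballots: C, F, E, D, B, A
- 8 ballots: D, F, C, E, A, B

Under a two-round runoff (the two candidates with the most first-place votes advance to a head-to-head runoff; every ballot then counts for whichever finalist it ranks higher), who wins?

C

Round 1 first-place votes: A 0, B 0, C 13, D 14, E 7, F 4. D and C advance.
Runoff: D is ranked above C on 14 ballots, C above D on 24.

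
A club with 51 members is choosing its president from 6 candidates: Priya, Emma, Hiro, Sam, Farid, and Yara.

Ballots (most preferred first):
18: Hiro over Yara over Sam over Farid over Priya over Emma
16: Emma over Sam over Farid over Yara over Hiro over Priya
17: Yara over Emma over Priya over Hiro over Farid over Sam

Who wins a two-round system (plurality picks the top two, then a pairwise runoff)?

Round 1 first-place votes: Priya 0, Emma 16, Hiro 18, Sam 0, Farid 0, Yara 17. Hiro and Yara advance.
Runoff: Hiro is ranked above Yara on 18 ballots, Yara above Hiro on 33.

Yara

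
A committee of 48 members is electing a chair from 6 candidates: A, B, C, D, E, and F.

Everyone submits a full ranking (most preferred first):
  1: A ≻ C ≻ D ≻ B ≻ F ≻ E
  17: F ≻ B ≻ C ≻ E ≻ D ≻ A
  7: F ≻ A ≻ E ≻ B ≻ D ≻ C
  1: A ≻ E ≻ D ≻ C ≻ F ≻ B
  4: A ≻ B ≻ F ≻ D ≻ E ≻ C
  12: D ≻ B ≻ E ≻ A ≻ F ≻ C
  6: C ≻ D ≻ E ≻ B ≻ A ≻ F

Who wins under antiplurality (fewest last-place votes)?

Last-place votes: A 17, B 1, C 23, D 0, E 1, F 6.

D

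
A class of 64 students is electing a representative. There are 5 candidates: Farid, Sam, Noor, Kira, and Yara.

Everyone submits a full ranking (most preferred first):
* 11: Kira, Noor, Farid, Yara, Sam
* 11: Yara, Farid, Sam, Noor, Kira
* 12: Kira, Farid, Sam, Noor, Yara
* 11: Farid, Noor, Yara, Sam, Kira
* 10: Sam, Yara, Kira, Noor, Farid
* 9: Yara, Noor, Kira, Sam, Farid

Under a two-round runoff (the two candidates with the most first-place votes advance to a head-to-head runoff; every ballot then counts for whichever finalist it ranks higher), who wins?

Round 1 first-place votes: Farid 11, Sam 10, Noor 0, Kira 23, Yara 20. Kira and Yara advance.
Runoff: Kira is ranked above Yara on 23 ballots, Yara above Kira on 41.

Yara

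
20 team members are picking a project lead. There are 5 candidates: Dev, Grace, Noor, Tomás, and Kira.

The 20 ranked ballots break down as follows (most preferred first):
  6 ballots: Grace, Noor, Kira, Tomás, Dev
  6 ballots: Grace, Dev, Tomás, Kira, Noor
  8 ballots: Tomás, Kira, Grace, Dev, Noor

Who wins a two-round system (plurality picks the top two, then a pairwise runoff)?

Round 1 first-place votes: Dev 0, Grace 12, Noor 0, Tomás 8, Kira 0. Grace and Tomás advance.
Runoff: Grace is ranked above Tomás on 12 ballots, Tomás above Grace on 8.

Grace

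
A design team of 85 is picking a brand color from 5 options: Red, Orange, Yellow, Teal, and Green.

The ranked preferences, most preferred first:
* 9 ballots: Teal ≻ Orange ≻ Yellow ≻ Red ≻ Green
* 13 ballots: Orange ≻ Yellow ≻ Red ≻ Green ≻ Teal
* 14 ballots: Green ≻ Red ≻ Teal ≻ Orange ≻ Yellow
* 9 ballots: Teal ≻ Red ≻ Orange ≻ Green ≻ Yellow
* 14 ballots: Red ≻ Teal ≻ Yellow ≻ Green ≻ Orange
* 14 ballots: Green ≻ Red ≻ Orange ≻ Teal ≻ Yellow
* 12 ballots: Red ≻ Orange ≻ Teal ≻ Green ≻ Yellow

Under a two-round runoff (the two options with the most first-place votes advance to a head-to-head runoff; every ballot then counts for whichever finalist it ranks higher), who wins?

Round 1 first-place votes: Red 26, Orange 13, Yellow 0, Teal 18, Green 28. Green and Red advance.
Runoff: Green is ranked above Red on 28 ballots, Red above Green on 57.

Red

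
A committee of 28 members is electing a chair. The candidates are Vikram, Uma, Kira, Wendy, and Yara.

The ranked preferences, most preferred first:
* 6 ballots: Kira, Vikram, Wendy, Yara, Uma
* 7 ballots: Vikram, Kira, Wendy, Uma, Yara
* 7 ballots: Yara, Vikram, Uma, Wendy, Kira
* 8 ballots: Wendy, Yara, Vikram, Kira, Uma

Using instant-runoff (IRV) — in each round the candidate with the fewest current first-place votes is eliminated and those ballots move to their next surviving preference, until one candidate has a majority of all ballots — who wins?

Round 1: Vikram 7, Uma 0, Kira 6, Wendy 8, Yara 7. Uma eliminated.
Round 2: Vikram 7, Kira 6, Wendy 8, Yara 7. Kira eliminated.
Round 3: Vikram 13, Wendy 8, Yara 7. Yara eliminated.
Round 4: Vikram 20, Wendy 8. Vikram has a majority (≥15).

Vikram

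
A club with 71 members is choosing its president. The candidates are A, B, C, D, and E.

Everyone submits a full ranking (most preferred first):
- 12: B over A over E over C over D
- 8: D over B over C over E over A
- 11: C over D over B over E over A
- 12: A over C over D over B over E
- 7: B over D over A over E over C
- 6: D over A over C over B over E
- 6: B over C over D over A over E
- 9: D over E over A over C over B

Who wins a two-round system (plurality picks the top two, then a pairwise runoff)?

Round 1 first-place votes: A 12, B 25, C 11, D 23, E 0. B and D advance.
Runoff: B is ranked above D on 25 ballots, D above B on 46.

D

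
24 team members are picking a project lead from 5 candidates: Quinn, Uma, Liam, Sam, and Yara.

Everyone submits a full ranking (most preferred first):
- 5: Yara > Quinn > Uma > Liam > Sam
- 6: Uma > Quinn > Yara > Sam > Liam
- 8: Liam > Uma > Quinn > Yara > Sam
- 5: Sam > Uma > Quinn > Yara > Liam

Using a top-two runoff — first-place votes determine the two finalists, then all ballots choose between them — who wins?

Round 1 first-place votes: Quinn 0, Uma 6, Liam 8, Sam 5, Yara 5. Liam and Uma advance.
Runoff: Liam is ranked above Uma on 8 ballots, Uma above Liam on 16.

Uma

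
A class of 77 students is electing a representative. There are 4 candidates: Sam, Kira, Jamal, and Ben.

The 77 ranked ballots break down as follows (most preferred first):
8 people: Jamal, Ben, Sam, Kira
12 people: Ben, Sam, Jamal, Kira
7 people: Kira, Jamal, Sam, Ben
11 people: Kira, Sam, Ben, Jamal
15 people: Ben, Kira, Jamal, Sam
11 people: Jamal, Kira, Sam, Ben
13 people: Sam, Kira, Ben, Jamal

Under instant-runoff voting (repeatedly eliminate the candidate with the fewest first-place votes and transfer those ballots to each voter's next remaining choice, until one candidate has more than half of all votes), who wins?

Kira

Round 1: Sam 13, Kira 18, Jamal 19, Ben 27. Sam eliminated.
Round 2: Kira 31, Jamal 19, Ben 27. Jamal eliminated.
Round 3: Kira 42, Ben 35. Kira has a majority (≥39).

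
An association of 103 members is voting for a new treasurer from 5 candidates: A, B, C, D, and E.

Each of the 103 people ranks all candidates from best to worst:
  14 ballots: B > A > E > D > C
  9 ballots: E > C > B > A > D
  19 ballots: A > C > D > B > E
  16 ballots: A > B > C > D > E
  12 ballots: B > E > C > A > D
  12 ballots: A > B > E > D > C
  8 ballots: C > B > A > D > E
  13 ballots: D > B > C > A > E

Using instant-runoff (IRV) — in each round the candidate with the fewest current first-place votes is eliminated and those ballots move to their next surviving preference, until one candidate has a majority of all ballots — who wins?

Round 1: A 47, B 26, C 8, D 13, E 9. C eliminated.
Round 2: A 47, B 34, D 13, E 9. E eliminated.
Round 3: A 47, B 43, D 13. D eliminated.
Round 4: A 47, B 56. B has a majority (≥52).

B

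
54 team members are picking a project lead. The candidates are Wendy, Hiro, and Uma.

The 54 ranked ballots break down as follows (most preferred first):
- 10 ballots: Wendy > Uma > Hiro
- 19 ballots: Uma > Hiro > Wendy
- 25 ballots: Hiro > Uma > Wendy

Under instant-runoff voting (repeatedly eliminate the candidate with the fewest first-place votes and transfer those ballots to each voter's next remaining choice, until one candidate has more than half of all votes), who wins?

Uma

Round 1: Wendy 10, Hiro 25, Uma 19. Wendy eliminated.
Round 2: Hiro 25, Uma 29. Uma has a majority (≥28).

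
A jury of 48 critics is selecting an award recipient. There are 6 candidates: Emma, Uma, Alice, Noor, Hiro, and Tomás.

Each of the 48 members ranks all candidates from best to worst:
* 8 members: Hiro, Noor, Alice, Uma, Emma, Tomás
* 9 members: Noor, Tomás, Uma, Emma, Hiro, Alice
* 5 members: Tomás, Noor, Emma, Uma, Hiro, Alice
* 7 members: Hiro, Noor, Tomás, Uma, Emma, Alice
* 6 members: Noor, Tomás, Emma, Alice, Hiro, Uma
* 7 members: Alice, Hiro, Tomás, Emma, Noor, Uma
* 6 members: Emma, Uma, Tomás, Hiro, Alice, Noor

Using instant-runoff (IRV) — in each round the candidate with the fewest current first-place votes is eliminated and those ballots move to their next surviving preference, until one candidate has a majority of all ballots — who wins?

Round 1: Emma 6, Uma 0, Alice 7, Noor 15, Hiro 15, Tomás 5. Uma eliminated.
Round 2: Emma 6, Alice 7, Noor 15, Hiro 15, Tomás 5. Tomás eliminated.
Round 3: Emma 6, Alice 7, Noor 20, Hiro 15. Emma eliminated.
Round 4: Alice 7, Noor 20, Hiro 21. Alice eliminated.
Round 5: Noor 20, Hiro 28. Hiro has a majority (≥25).

Hiro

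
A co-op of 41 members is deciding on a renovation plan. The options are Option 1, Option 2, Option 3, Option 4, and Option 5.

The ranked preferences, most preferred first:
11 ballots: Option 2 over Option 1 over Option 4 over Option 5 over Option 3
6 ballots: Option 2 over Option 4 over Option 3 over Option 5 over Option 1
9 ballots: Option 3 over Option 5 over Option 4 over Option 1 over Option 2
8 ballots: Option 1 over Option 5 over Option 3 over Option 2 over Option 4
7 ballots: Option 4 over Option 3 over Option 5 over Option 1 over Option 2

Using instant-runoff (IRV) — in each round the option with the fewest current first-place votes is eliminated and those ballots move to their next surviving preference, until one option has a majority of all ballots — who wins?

Option 3

Round 1: Option 1 8, Option 2 17, Option 3 9, Option 4 7, Option 5 0. Option 5 eliminated.
Round 2: Option 1 8, Option 2 17, Option 3 9, Option 4 7. Option 4 eliminated.
Round 3: Option 1 8, Option 2 17, Option 3 16. Option 1 eliminated.
Round 4: Option 2 17, Option 3 24. Option 3 has a majority (≥21).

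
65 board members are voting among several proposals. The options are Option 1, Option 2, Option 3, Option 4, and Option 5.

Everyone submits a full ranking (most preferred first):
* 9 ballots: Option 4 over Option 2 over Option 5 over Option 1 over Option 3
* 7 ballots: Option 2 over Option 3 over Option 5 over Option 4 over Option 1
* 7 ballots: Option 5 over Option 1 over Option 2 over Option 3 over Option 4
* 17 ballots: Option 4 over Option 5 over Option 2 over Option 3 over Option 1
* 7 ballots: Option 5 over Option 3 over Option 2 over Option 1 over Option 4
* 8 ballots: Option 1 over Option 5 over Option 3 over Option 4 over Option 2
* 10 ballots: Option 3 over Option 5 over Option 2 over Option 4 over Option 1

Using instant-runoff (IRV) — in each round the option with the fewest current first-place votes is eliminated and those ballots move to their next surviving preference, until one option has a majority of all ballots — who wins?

Option 5

Round 1: Option 1 8, Option 2 7, Option 3 10, Option 4 26, Option 5 14. Option 2 eliminated.
Round 2: Option 1 8, Option 3 17, Option 4 26, Option 5 14. Option 1 eliminated.
Round 3: Option 3 17, Option 4 26, Option 5 22. Option 3 eliminated.
Round 4: Option 4 26, Option 5 39. Option 5 has a majority (≥33).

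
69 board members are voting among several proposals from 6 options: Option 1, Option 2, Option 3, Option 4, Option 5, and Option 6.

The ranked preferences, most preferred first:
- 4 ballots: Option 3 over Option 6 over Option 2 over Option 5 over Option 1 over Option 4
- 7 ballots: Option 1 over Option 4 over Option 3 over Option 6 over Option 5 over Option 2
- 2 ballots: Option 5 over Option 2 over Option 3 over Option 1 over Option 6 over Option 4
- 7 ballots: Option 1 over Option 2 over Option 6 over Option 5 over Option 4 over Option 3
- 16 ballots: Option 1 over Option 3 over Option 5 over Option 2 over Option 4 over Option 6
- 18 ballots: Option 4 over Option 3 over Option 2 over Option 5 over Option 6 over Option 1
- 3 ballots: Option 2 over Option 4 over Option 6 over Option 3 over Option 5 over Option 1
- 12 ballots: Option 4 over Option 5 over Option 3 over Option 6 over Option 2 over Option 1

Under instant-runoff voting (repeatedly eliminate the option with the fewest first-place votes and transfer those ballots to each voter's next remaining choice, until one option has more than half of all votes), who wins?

Round 1: Option 1 30, Option 2 3, Option 3 4, Option 4 30, Option 5 2, Option 6 0. Option 6 eliminated.
Round 2: Option 1 30, Option 2 3, Option 3 4, Option 4 30, Option 5 2. Option 5 eliminated.
Round 3: Option 1 30, Option 2 5, Option 3 4, Option 4 30. Option 3 eliminated.
Round 4: Option 1 30, Option 2 9, Option 4 30. Option 2 eliminated.
Round 5: Option 1 36, Option 4 33. Option 1 has a majority (≥35).

Option 1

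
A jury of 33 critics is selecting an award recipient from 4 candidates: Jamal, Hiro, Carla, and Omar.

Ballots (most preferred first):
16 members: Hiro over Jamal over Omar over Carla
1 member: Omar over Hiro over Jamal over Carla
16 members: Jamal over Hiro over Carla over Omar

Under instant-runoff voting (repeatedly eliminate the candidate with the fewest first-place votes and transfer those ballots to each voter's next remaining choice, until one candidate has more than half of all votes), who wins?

Round 1: Jamal 16, Hiro 16, Carla 0, Omar 1. Carla eliminated.
Round 2: Jamal 16, Hiro 16, Omar 1. Omar eliminated.
Round 3: Jamal 16, Hiro 17. Hiro has a majority (≥17).

Hiro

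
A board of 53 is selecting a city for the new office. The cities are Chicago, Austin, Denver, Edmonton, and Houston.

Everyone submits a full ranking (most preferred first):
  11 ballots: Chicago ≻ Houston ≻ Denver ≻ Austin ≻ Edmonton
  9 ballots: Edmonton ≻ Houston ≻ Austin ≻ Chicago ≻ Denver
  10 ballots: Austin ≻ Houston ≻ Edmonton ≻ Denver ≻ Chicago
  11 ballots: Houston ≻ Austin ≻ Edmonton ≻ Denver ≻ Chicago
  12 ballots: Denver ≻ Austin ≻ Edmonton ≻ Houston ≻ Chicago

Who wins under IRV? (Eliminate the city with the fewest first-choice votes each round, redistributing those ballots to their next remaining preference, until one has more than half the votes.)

Houston

Round 1: Chicago 11, Austin 10, Denver 12, Edmonton 9, Houston 11. Edmonton eliminated.
Round 2: Chicago 11, Austin 10, Denver 12, Houston 20. Austin eliminated.
Round 3: Chicago 11, Denver 12, Houston 30. Houston has a majority (≥27).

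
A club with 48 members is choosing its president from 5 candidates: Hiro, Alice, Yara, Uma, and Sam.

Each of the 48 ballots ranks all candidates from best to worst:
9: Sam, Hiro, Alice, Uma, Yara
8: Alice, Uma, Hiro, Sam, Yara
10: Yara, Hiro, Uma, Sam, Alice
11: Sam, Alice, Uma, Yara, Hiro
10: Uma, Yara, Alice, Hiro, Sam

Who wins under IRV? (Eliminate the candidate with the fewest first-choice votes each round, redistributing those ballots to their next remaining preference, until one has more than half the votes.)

Uma

Round 1: Hiro 0, Alice 8, Yara 10, Uma 10, Sam 20. Hiro eliminated.
Round 2: Alice 8, Yara 10, Uma 10, Sam 20. Alice eliminated.
Round 3: Yara 10, Uma 18, Sam 20. Yara eliminated.
Round 4: Uma 28, Sam 20. Uma has a majority (≥25).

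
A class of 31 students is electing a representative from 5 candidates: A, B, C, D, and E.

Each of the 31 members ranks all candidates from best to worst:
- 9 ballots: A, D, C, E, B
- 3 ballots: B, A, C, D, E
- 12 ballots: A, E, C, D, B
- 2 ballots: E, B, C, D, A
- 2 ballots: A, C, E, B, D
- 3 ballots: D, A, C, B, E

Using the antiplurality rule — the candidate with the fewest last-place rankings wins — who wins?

C

Last-place votes: A 2, B 21, C 0, D 2, E 6.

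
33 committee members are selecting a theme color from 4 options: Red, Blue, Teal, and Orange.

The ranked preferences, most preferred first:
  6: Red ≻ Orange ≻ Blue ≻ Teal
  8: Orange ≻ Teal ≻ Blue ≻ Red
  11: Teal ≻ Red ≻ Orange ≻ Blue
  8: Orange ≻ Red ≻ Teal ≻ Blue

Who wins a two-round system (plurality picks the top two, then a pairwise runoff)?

Round 1 first-place votes: Red 6, Blue 0, Teal 11, Orange 16. Orange and Teal advance.
Runoff: Orange is ranked above Teal on 22 ballots, Teal above Orange on 11.

Orange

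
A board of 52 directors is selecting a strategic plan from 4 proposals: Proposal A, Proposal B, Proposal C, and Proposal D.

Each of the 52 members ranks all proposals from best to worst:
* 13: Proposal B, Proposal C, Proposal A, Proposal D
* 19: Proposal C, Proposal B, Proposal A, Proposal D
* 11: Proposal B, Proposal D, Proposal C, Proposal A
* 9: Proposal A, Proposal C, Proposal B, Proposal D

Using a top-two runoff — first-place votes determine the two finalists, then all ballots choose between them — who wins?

Proposal C

Round 1 first-place votes: Proposal A 9, Proposal B 24, Proposal C 19, Proposal D 0. Proposal B and Proposal C advance.
Runoff: Proposal B is ranked above Proposal C on 24 ballots, Proposal C above Proposal B on 28.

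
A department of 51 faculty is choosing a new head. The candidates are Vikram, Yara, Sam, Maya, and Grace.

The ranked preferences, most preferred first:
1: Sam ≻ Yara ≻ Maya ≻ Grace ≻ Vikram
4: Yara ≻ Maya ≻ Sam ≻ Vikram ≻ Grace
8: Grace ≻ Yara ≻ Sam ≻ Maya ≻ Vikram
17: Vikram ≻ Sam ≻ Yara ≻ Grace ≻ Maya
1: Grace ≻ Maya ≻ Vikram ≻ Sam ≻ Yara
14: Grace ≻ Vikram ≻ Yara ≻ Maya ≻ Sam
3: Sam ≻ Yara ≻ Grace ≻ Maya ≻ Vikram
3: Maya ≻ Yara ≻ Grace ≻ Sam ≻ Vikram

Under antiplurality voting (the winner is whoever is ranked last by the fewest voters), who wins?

Yara

Last-place votes: Vikram 15, Yara 1, Sam 14, Maya 17, Grace 4.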